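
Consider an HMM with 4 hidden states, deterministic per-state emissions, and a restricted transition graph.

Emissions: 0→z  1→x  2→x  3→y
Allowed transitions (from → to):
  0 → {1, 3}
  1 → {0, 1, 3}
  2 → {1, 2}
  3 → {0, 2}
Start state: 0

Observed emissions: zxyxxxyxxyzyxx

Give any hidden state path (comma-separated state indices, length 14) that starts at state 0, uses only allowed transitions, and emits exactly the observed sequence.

  0: obs=z cand={0} pick 0 [start]
  1: obs=x cand={1,2} pick 1 [0->1 ok]
  2: obs=y cand={3} pick 3 [1->3 ok]
  3: obs=x cand={1,2} pick 2 [3->2 ok]
  4: obs=x cand={1,2} pick 2 [2->2 ok]
  5: obs=x cand={1,2} pick 1 [2->1 ok]
  6: obs=y cand={3} pick 3 [1->3 ok]
  7: obs=x cand={1,2} pick 2 [3->2 ok]
  8: obs=x cand={1,2} pick 1 [2->1 ok]
  9: obs=y cand={3} pick 3 [1->3 ok]
  10: obs=z cand={0} pick 0 [3->0 ok]
  11: obs=y cand={3} pick 3 [0->3 ok]
  12: obs=x cand={1,2} pick 2 [3->2 ok]
  13: obs=x cand={1,2} pick 2 [2->2 ok]

0,1,3,2,2,1,3,2,1,3,0,3,2,2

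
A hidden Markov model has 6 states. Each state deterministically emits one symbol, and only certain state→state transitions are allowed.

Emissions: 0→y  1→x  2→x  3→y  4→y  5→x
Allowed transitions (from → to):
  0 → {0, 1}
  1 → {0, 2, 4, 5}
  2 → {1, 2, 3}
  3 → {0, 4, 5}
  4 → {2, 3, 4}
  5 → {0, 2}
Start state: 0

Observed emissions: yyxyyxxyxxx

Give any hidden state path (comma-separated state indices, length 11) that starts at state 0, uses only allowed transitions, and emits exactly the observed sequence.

0,0,1,0,0,1,5,0,1,2,1

  0: obs=y cand={0,3,4} pick 0 [start]
  1: obs=y cand={0,3,4} pick 0 [0->0 ok]
  2: obs=x cand={1,2,5} pick 1 [0->1 ok]
  3: obs=y cand={0,3,4} pick 0 [1->0 ok]
  4: obs=y cand={0,3,4} pick 0 [0->0 ok]
  5: obs=x cand={1,2,5} pick 1 [0->1 ok]
  6: obs=x cand={1,2,5} pick 5 [1->5 ok]
  7: obs=y cand={0,3,4} pick 0 [5->0 ok]
  8: obs=x cand={1,2,5} pick 1 [0->1 ok]
  9: obs=x cand={1,2,5} pick 2 [1->2 ok]
  10: obs=x cand={1,2,5} pick 1 [2->1 ok]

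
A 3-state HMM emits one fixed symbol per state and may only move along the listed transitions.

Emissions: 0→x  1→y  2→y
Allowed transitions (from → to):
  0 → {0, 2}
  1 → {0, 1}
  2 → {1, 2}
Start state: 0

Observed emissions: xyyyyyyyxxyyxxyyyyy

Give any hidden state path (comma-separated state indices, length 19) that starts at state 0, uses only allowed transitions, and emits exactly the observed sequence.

  t0 'x' -> {0}, take 0 (start)
  t1 'y' -> {1,2}, take 2 (0->2 ok)
  t2 'y' -> {1,2}, take 2 (2->2 ok)
  t3 'y' -> {1,2}, take 2 (2->2 ok)
  t4 'y' -> {1,2}, take 1 (2->1 ok)
  t5 'y' -> {1,2}, take 1 (1->1 ok)
  t6 'y' -> {1,2}, take 1 (1->1 ok)
  t7 'y' -> {1,2}, take 1 (1->1 ok)
  t8 'x' -> {0}, take 0 (1->0 ok)
  t9 'x' -> {0}, take 0 (0->0 ok)
  t10 'y' -> {1,2}, take 2 (0->2 ok)
  t11 'y' -> {1,2}, take 1 (2->1 ok)
  t12 'x' -> {0}, take 0 (1->0 ok)
  t13 'x' -> {0}, take 0 (0->0 ok)
  t14 'y' -> {1,2}, take 2 (0->2 ok)
  t15 'y' -> {1,2}, take 2 (2->2 ok)
  t16 'y' -> {1,2}, take 1 (2->1 ok)
  t17 'y' -> {1,2}, take 1 (1->1 ok)
  t18 'y' -> {1,2}, take 1 (1->1 ok)

0,2,2,2,1,1,1,1,0,0,2,1,0,0,2,2,1,1,1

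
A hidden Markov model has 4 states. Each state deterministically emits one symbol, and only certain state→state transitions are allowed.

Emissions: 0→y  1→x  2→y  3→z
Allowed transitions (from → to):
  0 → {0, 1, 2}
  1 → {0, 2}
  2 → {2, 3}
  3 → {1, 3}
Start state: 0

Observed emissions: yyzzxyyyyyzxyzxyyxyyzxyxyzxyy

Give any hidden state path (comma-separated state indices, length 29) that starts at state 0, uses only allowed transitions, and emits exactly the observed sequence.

0,2,3,3,1,2,2,2,2,2,3,1,2,3,1,0,0,1,2,2,3,1,0,1,2,3,1,2,2

  [0] y  {0,2}  => 0  start
  [1] y  {0,2}  => 2  0->2 ok
  [2] z  {3}  => 3  2->3 ok
  [3] z  {3}  => 3  3->3 ok
  [4] x  {1}  => 1  3->1 ok
  [5] y  {0,2}  => 2  1->2 ok
  [6] y  {0,2}  => 2  2->2 ok
  [7] y  {0,2}  => 2  2->2 ok
  [8] y  {0,2}  => 2  2->2 ok
  [9] y  {0,2}  => 2  2->2 ok
  [10] z  {3}  => 3  2->3 ok
  [11] x  {1}  => 1  3->1 ok
  [12] y  {0,2}  => 2  1->2 ok
  [13] z  {3}  => 3  2->3 ok
  [14] x  {1}  => 1  3->1 ok
  [15] y  {0,2}  => 0  1->0 ok
  [16] y  {0,2}  => 0  0->0 ok
  [17] x  {1}  => 1  0->1 ok
  [18] y  {0,2}  => 2  1->2 ok
  [19] y  {0,2}  => 2  2->2 ok
  [20] z  {3}  => 3  2->3 ok
  [21] x  {1}  => 1  3->1 ok
  [22] y  {0,2}  => 0  1->0 ok
  [23] x  {1}  => 1  0->1 ok
  [24] y  {0,2}  => 2  1->2 ok
  [25] z  {3}  => 3  2->3 ok
  [26] x  {1}  => 1  3->1 ok
  [27] y  {0,2}  => 2  1->2 ok
  [28] y  {0,2}  => 2  2->2 ok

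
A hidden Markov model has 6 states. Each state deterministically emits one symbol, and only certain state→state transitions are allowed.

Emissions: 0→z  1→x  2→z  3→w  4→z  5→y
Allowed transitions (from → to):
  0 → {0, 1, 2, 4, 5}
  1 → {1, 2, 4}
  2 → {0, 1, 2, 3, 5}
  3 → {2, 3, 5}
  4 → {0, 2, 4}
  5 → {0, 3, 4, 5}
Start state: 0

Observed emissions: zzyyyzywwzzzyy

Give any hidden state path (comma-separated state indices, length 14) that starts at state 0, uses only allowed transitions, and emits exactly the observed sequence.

0,2,5,5,5,0,5,3,3,2,2,0,5,5

  pos 0: z in {0,2,4}, choose 0; start
  pos 1: z in {0,2,4}, choose 2; 0->2 ok
  pos 2: y in {5}, choose 5; 2->5 ok
  pos 3: y in {5}, choose 5; 5->5 ok
  pos 4: y in {5}, choose 5; 5->5 ok
  pos 5: z in {0,2,4}, choose 0; 5->0 ok
  pos 6: y in {5}, choose 5; 0->5 ok
  pos 7: w in {3}, choose 3; 5->3 ok
  pos 8: w in {3}, choose 3; 3->3 ok
  pos 9: z in {0,2,4}, choose 2; 3->2 ok
  pos 10: z in {0,2,4}, choose 2; 2->2 ok
  pos 11: z in {0,2,4}, choose 0; 2->0 ok
  pos 12: y in {5}, choose 5; 0->5 ok
  pos 13: y in {5}, choose 5; 5->5 ok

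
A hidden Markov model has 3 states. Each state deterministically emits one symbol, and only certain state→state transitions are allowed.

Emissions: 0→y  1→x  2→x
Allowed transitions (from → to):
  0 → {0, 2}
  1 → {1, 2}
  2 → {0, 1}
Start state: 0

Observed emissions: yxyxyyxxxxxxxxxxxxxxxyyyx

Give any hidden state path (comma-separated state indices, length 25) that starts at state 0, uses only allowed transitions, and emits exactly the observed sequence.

  0: obs=y cand={0} pick 0 [start]
  1: obs=x cand={1,2} pick 2 [0->2 ok]
  2: obs=y cand={0} pick 0 [2->0 ok]
  3: obs=x cand={1,2} pick 2 [0->2 ok]
  4: obs=y cand={0} pick 0 [2->0 ok]
  5: obs=y cand={0} pick 0 [0->0 ok]
  6: obs=x cand={1,2} pick 2 [0->2 ok]
  7: obs=x cand={1,2} pick 1 [2->1 ok]
  8: obs=x cand={1,2} pick 1 [1->1 ok]
  9: obs=x cand={1,2} pick 1 [1->1 ok]
  10: obs=x cand={1,2} pick 1 [1->1 ok]
  11: obs=x cand={1,2} pick 2 [1->2 ok]
  12: obs=x cand={1,2} pick 1 [2->1 ok]
  13: obs=x cand={1,2} pick 2 [1->2 ok]
  14: obs=x cand={1,2} pick 1 [2->1 ok]
  15: obs=x cand={1,2} pick 1 [1->1 ok]
  16: obs=x cand={1,2} pick 2 [1->2 ok]
  17: obs=x cand={1,2} pick 1 [2->1 ok]
  18: obs=x cand={1,2} pick 2 [1->2 ok]
  19: obs=x cand={1,2} pick 1 [2->1 ok]
  20: obs=x cand={1,2} pick 2 [1->2 ok]
  21: obs=y cand={0} pick 0 [2->0 ok]
  22: obs=y cand={0} pick 0 [0->0 ok]
  23: obs=y cand={0} pick 0 [0->0 ok]
  24: obs=x cand={1,2} pick 2 [0->2 ok]

0,2,0,2,0,0,2,1,1,1,1,2,1,2,1,1,2,1,2,1,2,0,0,0,2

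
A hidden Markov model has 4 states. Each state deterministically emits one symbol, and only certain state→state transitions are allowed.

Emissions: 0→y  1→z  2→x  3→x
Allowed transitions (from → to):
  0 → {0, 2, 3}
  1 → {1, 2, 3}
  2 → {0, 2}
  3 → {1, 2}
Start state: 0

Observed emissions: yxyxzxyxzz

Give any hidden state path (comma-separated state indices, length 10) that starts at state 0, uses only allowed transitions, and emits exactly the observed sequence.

0,2,0,3,1,2,0,3,1,1

  t0 'y' -> {0}, take 0 (start)
  t1 'x' -> {2,3}, take 2 (0->2 ok)
  t2 'y' -> {0}, take 0 (2->0 ok)
  t3 'x' -> {2,3}, take 3 (0->3 ok)
  t4 'z' -> {1}, take 1 (3->1 ok)
  t5 'x' -> {2,3}, take 2 (1->2 ok)
  t6 'y' -> {0}, take 0 (2->0 ok)
  t7 'x' -> {2,3}, take 3 (0->3 ok)
  t8 'z' -> {1}, take 1 (3->1 ok)
  t9 'z' -> {1}, take 1 (1->1 ok)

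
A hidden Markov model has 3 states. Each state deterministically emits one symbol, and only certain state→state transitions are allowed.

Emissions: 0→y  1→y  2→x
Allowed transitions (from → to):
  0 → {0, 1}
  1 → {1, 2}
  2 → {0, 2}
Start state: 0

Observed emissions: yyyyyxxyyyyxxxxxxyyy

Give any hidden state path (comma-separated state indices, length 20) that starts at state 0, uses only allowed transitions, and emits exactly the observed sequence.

0,0,0,0,1,2,2,0,0,1,1,2,2,2,2,2,2,0,1,1

  pos 0: y in {0,1}, choose 0; start
  pos 1: y in {0,1}, choose 0; 0->0 ok
  pos 2: y in {0,1}, choose 0; 0->0 ok
  pos 3: y in {0,1}, choose 0; 0->0 ok
  pos 4: y in {0,1}, choose 1; 0->1 ok
  pos 5: x in {2}, choose 2; 1->2 ok
  pos 6: x in {2}, choose 2; 2->2 ok
  pos 7: y in {0,1}, choose 0; 2->0 ok
  pos 8: y in {0,1}, choose 0; 0->0 ok
  pos 9: y in {0,1}, choose 1; 0->1 ok
  pos 10: y in {0,1}, choose 1; 1->1 ok
  pos 11: x in {2}, choose 2; 1->2 ok
  pos 12: x in {2}, choose 2; 2->2 ok
  pos 13: x in {2}, choose 2; 2->2 ok
  pos 14: x in {2}, choose 2; 2->2 ok
  pos 15: x in {2}, choose 2; 2->2 ok
  pos 16: x in {2}, choose 2; 2->2 ok
  pos 17: y in {0,1}, choose 0; 2->0 ok
  pos 18: y in {0,1}, choose 1; 0->1 ok
  pos 19: y in {0,1}, choose 1; 1->1 ok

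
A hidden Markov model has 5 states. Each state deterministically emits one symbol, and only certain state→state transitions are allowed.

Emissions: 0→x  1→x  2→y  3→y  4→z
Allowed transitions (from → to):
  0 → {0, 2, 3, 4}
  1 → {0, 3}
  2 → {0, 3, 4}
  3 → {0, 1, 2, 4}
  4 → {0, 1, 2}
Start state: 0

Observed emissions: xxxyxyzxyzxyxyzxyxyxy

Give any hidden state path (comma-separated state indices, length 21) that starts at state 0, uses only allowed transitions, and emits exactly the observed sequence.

  t0 'x' -> {0,1}, take 0 (start)
  t1 'x' -> {0,1}, take 0 (0->0 ok)
  t2 'x' -> {0,1}, take 0 (0->0 ok)
  t3 'y' -> {2,3}, take 3 (0->3 ok)
  t4 'x' -> {0,1}, take 0 (3->0 ok)
  t5 'y' -> {2,3}, take 3 (0->3 ok)
  t6 'z' -> {4}, take 4 (3->4 ok)
  t7 'x' -> {0,1}, take 0 (4->0 ok)
  t8 'y' -> {2,3}, take 3 (0->3 ok)
  t9 'z' -> {4}, take 4 (3->4 ok)
  t10 'x' -> {0,1}, take 1 (4->1 ok)
  t11 'y' -> {2,3}, take 3 (1->3 ok)
  t12 'x' -> {0,1}, take 0 (3->0 ok)
  t13 'y' -> {2,3}, take 3 (0->3 ok)
  t14 'z' -> {4}, take 4 (3->4 ok)
  t15 'x' -> {0,1}, take 1 (4->1 ok)
  t16 'y' -> {2,3}, take 3 (1->3 ok)
  t17 'x' -> {0,1}, take 1 (3->1 ok)
  t18 'y' -> {2,3}, take 3 (1->3 ok)
  t19 'x' -> {0,1}, take 0 (3->0 ok)
  t20 'y' -> {2,3}, take 2 (0->2 ok)

0,0,0,3,0,3,4,0,3,4,1,3,0,3,4,1,3,1,3,0,2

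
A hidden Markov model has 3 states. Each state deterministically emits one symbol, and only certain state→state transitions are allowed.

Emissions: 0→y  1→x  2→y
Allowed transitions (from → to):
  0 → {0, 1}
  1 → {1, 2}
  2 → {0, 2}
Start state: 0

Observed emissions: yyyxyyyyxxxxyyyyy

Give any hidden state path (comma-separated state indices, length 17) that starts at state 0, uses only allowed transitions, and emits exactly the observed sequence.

0,0,0,1,2,2,2,0,1,1,1,1,2,2,0,0,0

  0: obs=y cand={0,2} pick 0 [start]
  1: obs=y cand={0,2} pick 0 [0->0 ok]
  2: obs=y cand={0,2} pick 0 [0->0 ok]
  3: obs=x cand={1} pick 1 [0->1 ok]
  4: obs=y cand={0,2} pick 2 [1->2 ok]
  5: obs=y cand={0,2} pick 2 [2->2 ok]
  6: obs=y cand={0,2} pick 2 [2->2 ok]
  7: obs=y cand={0,2} pick 0 [2->0 ok]
  8: obs=x cand={1} pick 1 [0->1 ok]
  9: obs=x cand={1} pick 1 [1->1 ok]
  10: obs=x cand={1} pick 1 [1->1 ok]
  11: obs=x cand={1} pick 1 [1->1 ok]
  12: obs=y cand={0,2} pick 2 [1->2 ok]
  13: obs=y cand={0,2} pick 2 [2->2 ok]
  14: obs=y cand={0,2} pick 0 [2->0 ok]
  15: obs=y cand={0,2} pick 0 [0->0 ok]
  16: obs=y cand={0,2} pick 0 [0->0 ok]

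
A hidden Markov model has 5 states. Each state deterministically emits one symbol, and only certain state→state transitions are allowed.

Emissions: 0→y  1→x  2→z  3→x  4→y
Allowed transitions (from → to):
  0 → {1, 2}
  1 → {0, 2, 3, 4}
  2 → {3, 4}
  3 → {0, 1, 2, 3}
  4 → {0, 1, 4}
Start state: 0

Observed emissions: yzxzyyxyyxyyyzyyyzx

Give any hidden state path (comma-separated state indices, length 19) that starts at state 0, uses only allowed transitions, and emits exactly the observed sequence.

  0: obs=y cand={0,4} pick 0 [start]
  1: obs=z cand={2} pick 2 [0->2 ok]
  2: obs=x cand={1,3} pick 3 [2->3 ok]
  3: obs=z cand={2} pick 2 [3->2 ok]
  4: obs=y cand={0,4} pick 4 [2->4 ok]
  5: obs=y cand={0,4} pick 0 [4->0 ok]
  6: obs=x cand={1,3} pick 1 [0->1 ok]
  7: obs=y cand={0,4} pick 4 [1->4 ok]
  8: obs=y cand={0,4} pick 0 [4->0 ok]
  9: obs=x cand={1,3} pick 1 [0->1 ok]
  10: obs=y cand={0,4} pick 4 [1->4 ok]
  11: obs=y cand={0,4} pick 4 [4->4 ok]
  12: obs=y cand={0,4} pick 0 [4->0 ok]
  13: obs=z cand={2} pick 2 [0->2 ok]
  14: obs=y cand={0,4} pick 4 [2->4 ok]
  15: obs=y cand={0,4} pick 4 [4->4 ok]
  16: obs=y cand={0,4} pick 0 [4->0 ok]
  17: obs=z cand={2} pick 2 [0->2 ok]
  18: obs=x cand={1,3} pick 3 [2->3 ok]

0,2,3,2,4,0,1,4,0,1,4,4,0,2,4,4,0,2,3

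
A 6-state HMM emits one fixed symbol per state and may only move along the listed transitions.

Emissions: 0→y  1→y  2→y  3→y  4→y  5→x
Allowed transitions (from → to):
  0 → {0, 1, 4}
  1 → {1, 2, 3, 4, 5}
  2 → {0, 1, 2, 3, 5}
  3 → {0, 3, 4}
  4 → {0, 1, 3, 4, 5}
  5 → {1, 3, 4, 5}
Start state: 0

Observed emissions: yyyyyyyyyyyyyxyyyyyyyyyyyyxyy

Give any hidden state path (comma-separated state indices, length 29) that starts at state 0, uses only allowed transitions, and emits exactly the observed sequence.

  0: obs=y cand={0,1,2,3,4} pick 0 [start]
  1: obs=y cand={0,1,2,3,4} pick 1 [0->1 ok]
  2: obs=y cand={0,1,2,3,4} pick 2 [1->2 ok]
  3: obs=y cand={0,1,2,3,4} pick 3 [2->3 ok]
  4: obs=y cand={0,1,2,3,4} pick 3 [3->3 ok]
  5: obs=y cand={0,1,2,3,4} pick 4 [3->4 ok]
  6: obs=y cand={0,1,2,3,4} pick 0 [4->0 ok]
  7: obs=y cand={0,1,2,3,4} pick 1 [0->1 ok]
  8: obs=y cand={0,1,2,3,4} pick 4 [1->4 ok]
  9: obs=y cand={0,1,2,3,4} pick 0 [4->0 ok]
  10: obs=y cand={0,1,2,3,4} pick 1 [0->1 ok]
  11: obs=y cand={0,1,2,3,4} pick 2 [1->2 ok]
  12: obs=y cand={0,1,2,3,4} pick 1 [2->1 ok]
  13: obs=x cand={5} pick 5 [1->5 ok]
  14: obs=y cand={0,1,2,3,4} pick 1 [5->1 ok]
  15: obs=y cand={0,1,2,3,4} pick 2 [1->2 ok]
  16: obs=y cand={0,1,2,3,4} pick 0 [2->0 ok]
  17: obs=y cand={0,1,2,3,4} pick 1 [0->1 ok]
  18: obs=y cand={0,1,2,3,4} pick 4 [1->4 ok]
  19: obs=y cand={0,1,2,3,4} pick 3 [4->3 ok]
  20: obs=y cand={0,1,2,3,4} pick 0 [3->0 ok]
  21: obs=y cand={0,1,2,3,4} pick 4 [0->4 ok]
  22: obs=y cand={0,1,2,3,4} pick 0 [4->0 ok]
  23: obs=y cand={0,1,2,3,4} pick 1 [0->1 ok]
  24: obs=y cand={0,1,2,3,4} pick 4 [1->4 ok]
  25: obs=y cand={0,1,2,3,4} pick 1 [4->1 ok]
  26: obs=x cand={5} pick 5 [1->5 ok]
  27: obs=y cand={0,1,2,3,4} pick 4 [5->4 ok]
  28: obs=y cand={0,1,2,3,4} pick 3 [4->3 ok]

0,1,2,3,3,4,0,1,4,0,1,2,1,5,1,2,0,1,4,3,0,4,0,1,4,1,5,4,3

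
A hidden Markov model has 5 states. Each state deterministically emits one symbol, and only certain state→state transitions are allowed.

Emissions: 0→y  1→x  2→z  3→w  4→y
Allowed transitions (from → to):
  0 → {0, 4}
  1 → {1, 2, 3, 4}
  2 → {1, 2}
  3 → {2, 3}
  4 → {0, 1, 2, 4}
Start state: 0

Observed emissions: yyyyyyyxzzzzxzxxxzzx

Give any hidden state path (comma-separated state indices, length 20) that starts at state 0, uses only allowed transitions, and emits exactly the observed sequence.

  pos 0: y in {0,4}, choose 0; start
  pos 1: y in {0,4}, choose 0; 0->0 ok
  pos 2: y in {0,4}, choose 0; 0->0 ok
  pos 3: y in {0,4}, choose 4; 0->4 ok
  pos 4: y in {0,4}, choose 4; 4->4 ok
  pos 5: y in {0,4}, choose 0; 4->0 ok
  pos 6: y in {0,4}, choose 4; 0->4 ok
  pos 7: x in {1}, choose 1; 4->1 ok
  pos 8: z in {2}, choose 2; 1->2 ok
  pos 9: z in {2}, choose 2; 2->2 ok
  pos 10: z in {2}, choose 2; 2->2 ok
  pos 11: z in {2}, choose 2; 2->2 ok
  pos 12: x in {1}, choose 1; 2->1 ok
  pos 13: z in {2}, choose 2; 1->2 ok
  pos 14: x in {1}, choose 1; 2->1 ok
  pos 15: x in {1}, choose 1; 1->1 ok
  pos 16: x in {1}, choose 1; 1->1 ok
  pos 17: z in {2}, choose 2; 1->2 ok
  pos 18: z in {2}, choose 2; 2->2 ok
  pos 19: x in {1}, choose 1; 2->1 ok

0,0,0,4,4,0,4,1,2,2,2,2,1,2,1,1,1,2,2,1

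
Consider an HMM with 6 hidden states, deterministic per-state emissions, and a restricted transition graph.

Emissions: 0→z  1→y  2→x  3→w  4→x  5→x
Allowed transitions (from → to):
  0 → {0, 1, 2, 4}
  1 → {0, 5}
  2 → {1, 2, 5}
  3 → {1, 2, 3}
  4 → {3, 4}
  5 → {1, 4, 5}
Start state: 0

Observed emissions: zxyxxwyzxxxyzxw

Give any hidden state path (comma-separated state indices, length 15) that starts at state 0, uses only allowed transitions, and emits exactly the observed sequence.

  0: obs=z cand={0} pick 0 [start]
  1: obs=x cand={2,4,5} pick 2 [0->2 ok]
  2: obs=y cand={1} pick 1 [2->1 ok]
  3: obs=x cand={2,4,5} pick 5 [1->5 ok]
  4: obs=x cand={2,4,5} pick 4 [5->4 ok]
  5: obs=w cand={3} pick 3 [4->3 ok]
  6: obs=y cand={1} pick 1 [3->1 ok]
  7: obs=z cand={0} pick 0 [1->0 ok]
  8: obs=x cand={2,4,5} pick 2 [0->2 ok]
  9: obs=x cand={2,4,5} pick 5 [2->5 ok]
  10: obs=x cand={2,4,5} pick 5 [5->5 ok]
  11: obs=y cand={1} pick 1 [5->1 ok]
  12: obs=z cand={0} pick 0 [1->0 ok]
  13: obs=x cand={2,4,5} pick 4 [0->4 ok]
  14: obs=w cand={3} pick 3 [4->3 ok]

0,2,1,5,4,3,1,0,2,5,5,1,0,4,3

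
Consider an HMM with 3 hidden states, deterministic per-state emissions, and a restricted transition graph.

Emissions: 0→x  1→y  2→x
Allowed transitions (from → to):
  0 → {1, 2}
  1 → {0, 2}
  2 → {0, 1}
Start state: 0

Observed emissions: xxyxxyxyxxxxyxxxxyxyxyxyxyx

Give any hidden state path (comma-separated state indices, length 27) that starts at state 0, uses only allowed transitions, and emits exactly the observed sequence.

  pos 0: x in {0,2}, choose 0; start
  pos 1: x in {0,2}, choose 2; 0->2 ok
  pos 2: y in {1}, choose 1; 2->1 ok
  pos 3: x in {0,2}, choose 0; 1->0 ok
  pos 4: x in {0,2}, choose 2; 0->2 ok
  pos 5: y in {1}, choose 1; 2->1 ok
  pos 6: x in {0,2}, choose 2; 1->2 ok
  pos 7: y in {1}, choose 1; 2->1 ok
  pos 8: x in {0,2}, choose 0; 1->0 ok
  pos 9: x in {0,2}, choose 2; 0->2 ok
  pos 10: x in {0,2}, choose 0; 2->0 ok
  pos 11: x in {0,2}, choose 2; 0->2 ok
  pos 12: y in {1}, choose 1; 2->1 ok
  pos 13: x in {0,2}, choose 0; 1->0 ok
  pos 14: x in {0,2}, choose 2; 0->2 ok
  pos 15: x in {0,2}, choose 0; 2->0 ok
  pos 16: x in {0,2}, choose 2; 0->2 ok
  pos 17: y in {1}, choose 1; 2->1 ok
  pos 18: x in {0,2}, choose 0; 1->0 ok
  pos 19: y in {1}, choose 1; 0->1 ok
  pos 20: x in {0,2}, choose 0; 1->0 ok
  pos 21: y in {1}, choose 1; 0->1 ok
  pos 22: x in {0,2}, choose 0; 1->0 ok
  pos 23: y in {1}, choose 1; 0->1 ok
  pos 24: x in {0,2}, choose 2; 1->2 ok
  pos 25: y in {1}, choose 1; 2->1 ok
  pos 26: x in {0,2}, choose 0; 1->0 ok

0,2,1,0,2,1,2,1,0,2,0,2,1,0,2,0,2,1,0,1,0,1,0,1,2,1,0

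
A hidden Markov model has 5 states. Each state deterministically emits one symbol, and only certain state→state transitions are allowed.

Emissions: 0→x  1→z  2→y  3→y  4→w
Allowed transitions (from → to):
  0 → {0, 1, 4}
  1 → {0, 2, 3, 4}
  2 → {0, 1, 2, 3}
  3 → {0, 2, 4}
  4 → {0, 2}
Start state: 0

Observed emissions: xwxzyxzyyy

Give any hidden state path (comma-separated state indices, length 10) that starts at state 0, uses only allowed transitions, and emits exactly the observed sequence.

  t0 'x' -> {0}, take 0 (start)
  t1 'w' -> {4}, take 4 (0->4 ok)
  t2 'x' -> {0}, take 0 (4->0 ok)
  t3 'z' -> {1}, take 1 (0->1 ok)
  t4 'y' -> {2,3}, take 3 (1->3 ok)
  t5 'x' -> {0}, take 0 (3->0 ok)
  t6 'z' -> {1}, take 1 (0->1 ok)
  t7 'y' -> {2,3}, take 2 (1->2 ok)
  t8 'y' -> {2,3}, take 2 (2->2 ok)
  t9 'y' -> {2,3}, take 2 (2->2 ok)

0,4,0,1,3,0,1,2,2,2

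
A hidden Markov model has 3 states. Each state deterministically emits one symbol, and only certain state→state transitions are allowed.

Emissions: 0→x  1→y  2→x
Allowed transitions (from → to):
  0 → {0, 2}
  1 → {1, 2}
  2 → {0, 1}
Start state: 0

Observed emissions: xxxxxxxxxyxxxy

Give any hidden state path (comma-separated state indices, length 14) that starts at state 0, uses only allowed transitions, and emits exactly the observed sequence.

0,0,2,0,2,0,2,0,2,1,2,0,2,1

  0: obs=x cand={0,2} pick 0 [start]
  1: obs=x cand={0,2} pick 0 [0->0 ok]
  2: obs=x cand={0,2} pick 2 [0->2 ok]
  3: obs=x cand={0,2} pick 0 [2->0 ok]
  4: obs=x cand={0,2} pick 2 [0->2 ok]
  5: obs=x cand={0,2} pick 0 [2->0 ok]
  6: obs=x cand={0,2} pick 2 [0->2 ok]
  7: obs=x cand={0,2} pick 0 [2->0 ok]
  8: obs=x cand={0,2} pick 2 [0->2 ok]
  9: obs=y cand={1} pick 1 [2->1 ok]
  10: obs=x cand={0,2} pick 2 [1->2 ok]
  11: obs=x cand={0,2} pick 0 [2->0 ok]
  12: obs=x cand={0,2} pick 2 [0->2 ok]
  13: obs=y cand={1} pick 1 [2->1 ok]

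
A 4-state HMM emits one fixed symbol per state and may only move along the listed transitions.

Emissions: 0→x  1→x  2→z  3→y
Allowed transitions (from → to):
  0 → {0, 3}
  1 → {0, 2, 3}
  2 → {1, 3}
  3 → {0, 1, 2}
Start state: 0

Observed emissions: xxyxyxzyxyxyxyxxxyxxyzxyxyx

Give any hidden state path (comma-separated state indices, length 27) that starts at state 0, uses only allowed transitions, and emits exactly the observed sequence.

0,0,3,1,3,1,2,3,0,3,1,3,1,3,0,0,0,3,1,0,3,2,1,3,1,3,1

  [0] x  {0,1}  => 0  start
  [1] x  {0,1}  => 0  0->0 ok
  [2] y  {3}  => 3  0->3 ok
  [3] x  {0,1}  => 1  3->1 ok
  [4] y  {3}  => 3  1->3 ok
  [5] x  {0,1}  => 1  3->1 ok
  [6] z  {2}  => 2  1->2 ok
  [7] y  {3}  => 3  2->3 ok
  [8] x  {0,1}  => 0  3->0 ok
  [9] y  {3}  => 3  0->3 ok
  [10] x  {0,1}  => 1  3->1 ok
  [11] y  {3}  => 3  1->3 ok
  [12] x  {0,1}  => 1  3->1 ok
  [13] y  {3}  => 3  1->3 ok
  [14] x  {0,1}  => 0  3->0 ok
  [15] x  {0,1}  => 0  0->0 ok
  [16] x  {0,1}  => 0  0->0 ok
  [17] y  {3}  => 3  0->3 ok
  [18] x  {0,1}  => 1  3->1 ok
  [19] x  {0,1}  => 0  1->0 ok
  [20] y  {3}  => 3  0->3 ok
  [21] z  {2}  => 2  3->2 ok
  [22] x  {0,1}  => 1  2->1 ok
  [23] y  {3}  => 3  1->3 ok
  [24] x  {0,1}  => 1  3->1 ok
  [25] y  {3}  => 3  1->3 ok
  [26] x  {0,1}  => 1  3->1 ok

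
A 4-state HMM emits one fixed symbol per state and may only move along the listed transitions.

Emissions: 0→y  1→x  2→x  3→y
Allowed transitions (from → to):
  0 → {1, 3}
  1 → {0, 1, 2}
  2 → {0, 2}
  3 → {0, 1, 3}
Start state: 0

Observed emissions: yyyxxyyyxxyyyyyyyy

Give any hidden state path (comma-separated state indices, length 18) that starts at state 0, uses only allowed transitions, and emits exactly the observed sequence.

  t0 'y' -> {0,3}, take 0 (start)
  t1 'y' -> {0,3}, take 3 (0->3 ok)
  t2 'y' -> {0,3}, take 3 (3->3 ok)
  t3 'x' -> {1,2}, take 1 (3->1 ok)
  t4 'x' -> {1,2}, take 2 (1->2 ok)
  t5 'y' -> {0,3}, take 0 (2->0 ok)
  t6 'y' -> {0,3}, take 3 (0->3 ok)
  t7 'y' -> {0,3}, take 3 (3->3 ok)
  t8 'x' -> {1,2}, take 1 (3->1 ok)
  t9 'x' -> {1,2}, take 2 (1->2 ok)
  t10 'y' -> {0,3}, take 0 (2->0 ok)
  t11 'y' -> {0,3}, take 3 (0->3 ok)
  t12 'y' -> {0,3}, take 0 (3->0 ok)
  t13 'y' -> {0,3}, take 3 (0->3 ok)
  t14 'y' -> {0,3}, take 3 (3->3 ok)
  t15 'y' -> {0,3}, take 0 (3->0 ok)
  t16 'y' -> {0,3}, take 3 (0->3 ok)
  t17 'y' -> {0,3}, take 3 (3->3 ok)

0,3,3,1,2,0,3,3,1,2,0,3,0,3,3,0,3,3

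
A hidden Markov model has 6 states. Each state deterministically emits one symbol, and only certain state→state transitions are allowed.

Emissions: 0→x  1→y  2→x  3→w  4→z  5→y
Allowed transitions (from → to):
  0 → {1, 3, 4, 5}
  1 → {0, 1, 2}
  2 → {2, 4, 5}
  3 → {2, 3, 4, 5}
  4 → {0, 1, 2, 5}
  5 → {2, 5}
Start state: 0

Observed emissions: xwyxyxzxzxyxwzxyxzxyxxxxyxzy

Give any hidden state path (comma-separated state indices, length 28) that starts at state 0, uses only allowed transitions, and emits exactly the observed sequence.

0,3,5,2,5,2,4,2,4,0,1,0,3,4,0,1,2,4,2,5,2,2,2,2,5,2,4,1

  pos 0: x in {0,2}, choose 0; start
  pos 1: w in {3}, choose 3; 0->3 ok
  pos 2: y in {1,5}, choose 5; 3->5 ok
  pos 3: x in {0,2}, choose 2; 5->2 ok
  pos 4: y in {1,5}, choose 5; 2->5 ok
  pos 5: x in {0,2}, choose 2; 5->2 ok
  pos 6: z in {4}, choose 4; 2->4 ok
  pos 7: x in {0,2}, choose 2; 4->2 ok
  pos 8: z in {4}, choose 4; 2->4 ok
  pos 9: x in {0,2}, choose 0; 4->0 ok
  pos 10: y in {1,5}, choose 1; 0->1 ok
  pos 11: x in {0,2}, choose 0; 1->0 ok
  pos 12: w in {3}, choose 3; 0->3 ok
  pos 13: z in {4}, choose 4; 3->4 ok
  pos 14: x in {0,2}, choose 0; 4->0 ok
  pos 15: y in {1,5}, choose 1; 0->1 ok
  pos 16: x in {0,2}, choose 2; 1->2 ok
  pos 17: z in {4}, choose 4; 2->4 ok
  pos 18: x in {0,2}, choose 2; 4->2 ok
  pos 19: y in {1,5}, choose 5; 2->5 ok
  pos 20: x in {0,2}, choose 2; 5->2 ok
  pos 21: x in {0,2}, choose 2; 2->2 ok
  pos 22: x in {0,2}, choose 2; 2->2 ok
  pos 23: x in {0,2}, choose 2; 2->2 ok
  pos 24: y in {1,5}, choose 5; 2->5 ok
  pos 25: x in {0,2}, choose 2; 5->2 ok
  pos 26: z in {4}, choose 4; 2->4 ok
  pos 27: y in {1,5}, choose 1; 4->1 ok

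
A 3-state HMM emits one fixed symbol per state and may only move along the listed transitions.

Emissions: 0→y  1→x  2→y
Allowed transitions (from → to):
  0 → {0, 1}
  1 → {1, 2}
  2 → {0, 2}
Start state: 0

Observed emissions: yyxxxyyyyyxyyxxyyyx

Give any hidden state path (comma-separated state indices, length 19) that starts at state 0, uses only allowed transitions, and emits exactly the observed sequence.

  t0 'y' -> {0,2}, take 0 (start)
  t1 'y' -> {0,2}, take 0 (0->0 ok)
  t2 'x' -> {1}, take 1 (0->1 ok)
  t3 'x' -> {1}, take 1 (1->1 ok)
  t4 'x' -> {1}, take 1 (1->1 ok)
  t5 'y' -> {0,2}, take 2 (1->2 ok)
  t6 'y' -> {0,2}, take 2 (2->2 ok)
  t7 'y' -> {0,2}, take 2 (2->2 ok)
  t8 'y' -> {0,2}, take 0 (2->0 ok)
  t9 'y' -> {0,2}, take 0 (0->0 ok)
  t10 'x' -> {1}, take 1 (0->1 ok)
  t11 'y' -> {0,2}, take 2 (1->2 ok)
  t12 'y' -> {0,2}, take 0 (2->0 ok)
  t13 'x' -> {1}, take 1 (0->1 ok)
  t14 'x' -> {1}, take 1 (1->1 ok)
  t15 'y' -> {0,2}, take 2 (1->2 ok)
  t16 'y' -> {0,2}, take 2 (2->2 ok)
  t17 'y' -> {0,2}, take 0 (2->0 ok)
  t18 'x' -> {1}, take 1 (0->1 ok)

0,0,1,1,1,2,2,2,0,0,1,2,0,1,1,2,2,0,1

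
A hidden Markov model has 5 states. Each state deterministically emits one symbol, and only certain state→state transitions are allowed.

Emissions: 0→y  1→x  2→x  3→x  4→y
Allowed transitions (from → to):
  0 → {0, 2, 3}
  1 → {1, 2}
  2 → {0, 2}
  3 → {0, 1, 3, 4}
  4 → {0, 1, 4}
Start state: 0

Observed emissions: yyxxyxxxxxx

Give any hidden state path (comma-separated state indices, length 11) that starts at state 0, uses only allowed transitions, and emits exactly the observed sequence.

0,0,2,2,0,3,3,3,1,1,2

  [0] y  {0,4}  => 0  start
  [1] y  {0,4}  => 0  0->0 ok
  [2] x  {1,2,3}  => 2  0->2 ok
  [3] x  {1,2,3}  => 2  2->2 ok
  [4] y  {0,4}  => 0  2->0 ok
  [5] x  {1,2,3}  => 3  0->3 ok
  [6] x  {1,2,3}  => 3  3->3 ok
  [7] x  {1,2,3}  => 3  3->3 ok
  [8] x  {1,2,3}  => 1  3->1 ok
  [9] x  {1,2,3}  => 1  1->1 ok
  [10] x  {1,2,3}  => 2  1->2 ok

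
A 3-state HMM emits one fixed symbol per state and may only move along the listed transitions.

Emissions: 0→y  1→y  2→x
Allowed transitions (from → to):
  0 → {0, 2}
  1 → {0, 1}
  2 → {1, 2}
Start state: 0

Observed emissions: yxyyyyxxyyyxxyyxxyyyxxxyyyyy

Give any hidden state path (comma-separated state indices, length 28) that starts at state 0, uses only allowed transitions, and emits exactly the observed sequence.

0,2,1,1,1,0,2,2,1,1,0,2,2,1,0,2,2,1,1,0,2,2,2,1,1,0,0,0

  [0] y  {0,1}  => 0  start
  [1] x  {2}  => 2  0->2 ok
  [2] y  {0,1}  => 1  2->1 ok
  [3] y  {0,1}  => 1  1->1 ok
  [4] y  {0,1}  => 1  1->1 ok
  [5] y  {0,1}  => 0  1->0 ok
  [6] x  {2}  => 2  0->2 ok
  [7] x  {2}  => 2  2->2 ok
  [8] y  {0,1}  => 1  2->1 ok
  [9] y  {0,1}  => 1  1->1 ok
  [10] y  {0,1}  => 0  1->0 ok
  [11] x  {2}  => 2  0->2 ok
  [12] x  {2}  => 2  2->2 ok
  [13] y  {0,1}  => 1  2->1 ok
  [14] y  {0,1}  => 0  1->0 ok
  [15] x  {2}  => 2  0->2 ok
  [16] x  {2}  => 2  2->2 ok
  [17] y  {0,1}  => 1  2->1 ok
  [18] y  {0,1}  => 1  1->1 ok
  [19] y  {0,1}  => 0  1->0 ok
  [20] x  {2}  => 2  0->2 ok
  [21] x  {2}  => 2  2->2 ok
  [22] x  {2}  => 2  2->2 ok
  [23] y  {0,1}  => 1  2->1 ok
  [24] y  {0,1}  => 1  1->1 ok
  [25] y  {0,1}  => 0  1->0 ok
  [26] y  {0,1}  => 0  0->0 ok
  [27] y  {0,1}  => 0  0->0 ok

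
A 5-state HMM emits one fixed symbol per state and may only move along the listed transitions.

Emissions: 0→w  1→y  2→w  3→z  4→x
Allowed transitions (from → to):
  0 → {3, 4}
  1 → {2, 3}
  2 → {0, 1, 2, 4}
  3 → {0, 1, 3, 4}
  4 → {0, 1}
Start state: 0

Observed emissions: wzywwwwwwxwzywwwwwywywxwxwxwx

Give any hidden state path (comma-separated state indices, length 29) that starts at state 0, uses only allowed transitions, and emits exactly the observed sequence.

  t0 'w' -> {0,2}, take 0 (start)
  t1 'z' -> {3}, take 3 (0->3 ok)
  t2 'y' -> {1}, take 1 (3->1 ok)
  t3 'w' -> {0,2}, take 2 (1->2 ok)
  t4 'w' -> {0,2}, take 2 (2->2 ok)
  t5 'w' -> {0,2}, take 2 (2->2 ok)
  t6 'w' -> {0,2}, take 2 (2->2 ok)
  t7 'w' -> {0,2}, take 2 (2->2 ok)
  t8 'w' -> {0,2}, take 0 (2->0 ok)
  t9 'x' -> {4}, take 4 (0->4 ok)
  t10 'w' -> {0,2}, take 0 (4->0 ok)
  t11 'z' -> {3}, take 3 (0->3 ok)
  t12 'y' -> {1}, take 1 (3->1 ok)
  t13 'w' -> {0,2}, take 2 (1->2 ok)
  t14 'w' -> {0,2}, take 2 (2->2 ok)
  t15 'w' -> {0,2}, take 2 (2->2 ok)
  t16 'w' -> {0,2}, take 2 (2->2 ok)
  t17 'w' -> {0,2}, take 2 (2->2 ok)
  t18 'y' -> {1}, take 1 (2->1 ok)
  t19 'w' -> {0,2}, take 2 (1->2 ok)
  t20 'y' -> {1}, take 1 (2->1 ok)
  t21 'w' -> {0,2}, take 2 (1->2 ok)
  t22 'x' -> {4}, take 4 (2->4 ok)
  t23 'w' -> {0,2}, take 0 (4->0 ok)
  t24 'x' -> {4}, take 4 (0->4 ok)
  t25 'w' -> {0,2}, take 0 (4->0 ok)
  t26 'x' -> {4}, take 4 (0->4 ok)
  t27 'w' -> {0,2}, take 0 (4->0 ok)
  t28 'x' -> {4}, take 4 (0->4 ok)

0,3,1,2,2,2,2,2,0,4,0,3,1,2,2,2,2,2,1,2,1,2,4,0,4,0,4,0,4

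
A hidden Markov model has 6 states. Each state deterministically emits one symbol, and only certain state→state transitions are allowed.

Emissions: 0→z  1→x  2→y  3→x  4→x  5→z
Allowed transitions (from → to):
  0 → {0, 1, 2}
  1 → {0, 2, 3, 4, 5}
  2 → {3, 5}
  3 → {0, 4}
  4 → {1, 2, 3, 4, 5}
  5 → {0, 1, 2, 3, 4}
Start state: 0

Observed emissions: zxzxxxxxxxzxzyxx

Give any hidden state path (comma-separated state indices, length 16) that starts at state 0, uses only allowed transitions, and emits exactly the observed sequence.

0,1,5,1,4,4,1,4,3,4,5,3,0,2,3,4

  t0 'z' -> {0,5}, take 0 (start)
  t1 'x' -> {1,3,4}, take 1 (0->1 ok)
  t2 'z' -> {0,5}, take 5 (1->5 ok)
  t3 'x' -> {1,3,4}, take 1 (5->1 ok)
  t4 'x' -> {1,3,4}, take 4 (1->4 ok)
  t5 'x' -> {1,3,4}, take 4 (4->4 ok)
  t6 'x' -> {1,3,4}, take 1 (4->1 ok)
  t7 'x' -> {1,3,4}, take 4 (1->4 ok)
  t8 'x' -> {1,3,4}, take 3 (4->3 ok)
  t9 'x' -> {1,3,4}, take 4 (3->4 ok)
  t10 'z' -> {0,5}, take 5 (4->5 ok)
  t11 'x' -> {1,3,4}, take 3 (5->3 ok)
  t12 'z' -> {0,5}, take 0 (3->0 ok)
  t13 'y' -> {2}, take 2 (0->2 ok)
  t14 'x' -> {1,3,4}, take 3 (2->3 ok)
  t15 'x' -> {1,3,4}, take 4 (3->4 ok)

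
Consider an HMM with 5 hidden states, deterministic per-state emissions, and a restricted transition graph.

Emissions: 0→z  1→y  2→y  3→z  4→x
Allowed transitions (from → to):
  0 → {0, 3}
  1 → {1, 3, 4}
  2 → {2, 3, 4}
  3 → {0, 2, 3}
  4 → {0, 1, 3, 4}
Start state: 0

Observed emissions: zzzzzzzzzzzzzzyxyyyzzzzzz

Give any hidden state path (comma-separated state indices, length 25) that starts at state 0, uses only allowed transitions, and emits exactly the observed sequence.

0,0,0,0,0,3,3,0,3,0,3,3,3,3,2,4,1,1,1,3,0,0,0,3,0

  [0] z  {0,3}  => 0  start
  [1] z  {0,3}  => 0  0->0 ok
  [2] z  {0,3}  => 0  0->0 ok
  [3] z  {0,3}  => 0  0->0 ok
  [4] z  {0,3}  => 0  0->0 ok
  [5] z  {0,3}  => 3  0->3 ok
  [6] z  {0,3}  => 3  3->3 ok
  [7] z  {0,3}  => 0  3->0 ok
  [8] z  {0,3}  => 3  0->3 ok
  [9] z  {0,3}  => 0  3->0 ok
  [10] z  {0,3}  => 3  0->3 ok
  [11] z  {0,3}  => 3  3->3 ok
  [12] z  {0,3}  => 3  3->3 ok
  [13] z  {0,3}  => 3  3->3 ok
  [14] y  {1,2}  => 2  3->2 ok
  [15] x  {4}  => 4  2->4 ok
  [16] y  {1,2}  => 1  4->1 ok
  [17] y  {1,2}  => 1  1->1 ok
  [18] y  {1,2}  => 1  1->1 ok
  [19] z  {0,3}  => 3  1->3 ok
  [20] z  {0,3}  => 0  3->0 ok
  [21] z  {0,3}  => 0  0->0 ok
  [22] z  {0,3}  => 0  0->0 ok
  [23] z  {0,3}  => 3  0->3 ok
  [24] z  {0,3}  => 0  3->0 ok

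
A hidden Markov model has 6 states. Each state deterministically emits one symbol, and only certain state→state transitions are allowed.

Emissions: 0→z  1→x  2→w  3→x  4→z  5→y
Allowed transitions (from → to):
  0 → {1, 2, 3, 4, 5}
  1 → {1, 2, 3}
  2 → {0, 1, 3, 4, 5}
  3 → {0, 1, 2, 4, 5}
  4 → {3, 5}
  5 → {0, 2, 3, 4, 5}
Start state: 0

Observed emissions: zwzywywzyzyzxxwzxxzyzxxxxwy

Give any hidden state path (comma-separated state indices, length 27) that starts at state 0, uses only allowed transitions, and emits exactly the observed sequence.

0,2,4,5,2,5,2,0,5,0,5,0,1,1,2,0,1,3,4,5,0,3,1,3,1,2,5

  [0] z  {0,4}  => 0  start
  [1] w  {2}  => 2  0->2 ok
  [2] z  {0,4}  => 4  2->4 ok
  [3] y  {5}  => 5  4->5 ok
  [4] w  {2}  => 2  5->2 ok
  [5] y  {5}  => 5  2->5 ok
  [6] w  {2}  => 2  5->2 ok
  [7] z  {0,4}  => 0  2->0 ok
  [8] y  {5}  => 5  0->5 ok
  [9] z  {0,4}  => 0  5->0 ok
  [10] y  {5}  => 5  0->5 ok
  [11] z  {0,4}  => 0  5->0 ok
  [12] x  {1,3}  => 1  0->1 ok
  [13] x  {1,3}  => 1  1->1 ok
  [14] w  {2}  => 2  1->2 ok
  [15] z  {0,4}  => 0  2->0 ok
  [16] x  {1,3}  => 1  0->1 ok
  [17] x  {1,3}  => 3  1->3 ok
  [18] z  {0,4}  => 4  3->4 ok
  [19] y  {5}  => 5  4->5 ok
  [20] z  {0,4}  => 0  5->0 ok
  [21] x  {1,3}  => 3  0->3 ok
  [22] x  {1,3}  => 1  3->1 ok
  [23] x  {1,3}  => 3  1->3 ok
  [24] x  {1,3}  => 1  3->1 ok
  [25] w  {2}  => 2  1->2 ok
  [26] y  {5}  => 5  2->5 ok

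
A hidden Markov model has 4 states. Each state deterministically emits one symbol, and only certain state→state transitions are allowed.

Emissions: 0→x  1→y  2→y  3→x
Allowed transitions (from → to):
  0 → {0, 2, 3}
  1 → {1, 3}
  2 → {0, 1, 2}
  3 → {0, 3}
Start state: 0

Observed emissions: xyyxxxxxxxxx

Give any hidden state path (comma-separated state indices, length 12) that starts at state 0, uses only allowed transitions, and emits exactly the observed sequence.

  t0 'x' -> {0,3}, take 0 (start)
  t1 'y' -> {1,2}, take 2 (0->2 ok)
  t2 'y' -> {1,2}, take 1 (2->1 ok)
  t3 'x' -> {0,3}, take 3 (1->3 ok)
  t4 'x' -> {0,3}, take 3 (3->3 ok)
  t5 'x' -> {0,3}, take 0 (3->0 ok)
  t6 'x' -> {0,3}, take 3 (0->3 ok)
  t7 'x' -> {0,3}, take 0 (3->0 ok)
  t8 'x' -> {0,3}, take 3 (0->3 ok)
  t9 'x' -> {0,3}, take 3 (3->3 ok)
  t10 'x' -> {0,3}, take 0 (3->0 ok)
  t11 'x' -> {0,3}, take 3 (0->3 ok)

0,2,1,3,3,0,3,0,3,3,0,3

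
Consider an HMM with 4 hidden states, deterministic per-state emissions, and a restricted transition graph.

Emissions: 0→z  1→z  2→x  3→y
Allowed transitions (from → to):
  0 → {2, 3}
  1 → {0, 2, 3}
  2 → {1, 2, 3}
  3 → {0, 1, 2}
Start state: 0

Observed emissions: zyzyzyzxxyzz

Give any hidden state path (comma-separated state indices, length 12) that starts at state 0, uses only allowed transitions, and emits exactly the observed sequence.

0,3,1,3,1,3,1,2,2,3,1,0

  [0] z  {0,1}  => 0  start
  [1] y  {3}  => 3  0->3 ok
  [2] z  {0,1}  => 1  3->1 ok
  [3] y  {3}  => 3  1->3 ok
  [4] z  {0,1}  => 1  3->1 ok
  [5] y  {3}  => 3  1->3 ok
  [6] z  {0,1}  => 1  3->1 ok
  [7] x  {2}  => 2  1->2 ok
  [8] x  {2}  => 2  2->2 ok
  [9] y  {3}  => 3  2->3 ok
  [10] z  {0,1}  => 1  3->1 ok
  [11] z  {0,1}  => 0  1->0 ok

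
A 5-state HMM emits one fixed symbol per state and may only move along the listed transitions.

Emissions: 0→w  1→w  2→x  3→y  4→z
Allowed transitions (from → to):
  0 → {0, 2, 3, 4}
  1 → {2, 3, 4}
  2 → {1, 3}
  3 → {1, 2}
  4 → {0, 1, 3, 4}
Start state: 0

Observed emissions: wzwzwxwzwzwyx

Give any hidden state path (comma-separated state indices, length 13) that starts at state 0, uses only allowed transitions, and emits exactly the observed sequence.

0,4,1,4,0,2,1,4,1,4,1,3,2

  t0 'w' -> {0,1}, take 0 (start)
  t1 'z' -> {4}, take 4 (0->4 ok)
  t2 'w' -> {0,1}, take 1 (4->1 ok)
  t3 'z' -> {4}, take 4 (1->4 ok)
  t4 'w' -> {0,1}, take 0 (4->0 ok)
  t5 'x' -> {2}, take 2 (0->2 ok)
  t6 'w' -> {0,1}, take 1 (2->1 ok)
  t7 'z' -> {4}, take 4 (1->4 ok)
  t8 'w' -> {0,1}, take 1 (4->1 ok)
  t9 'z' -> {4}, take 4 (1->4 ok)
  t10 'w' -> {0,1}, take 1 (4->1 ok)
  t11 'y' -> {3}, take 3 (1->3 ok)
  t12 'x' -> {2}, take 2 (3->2 ok)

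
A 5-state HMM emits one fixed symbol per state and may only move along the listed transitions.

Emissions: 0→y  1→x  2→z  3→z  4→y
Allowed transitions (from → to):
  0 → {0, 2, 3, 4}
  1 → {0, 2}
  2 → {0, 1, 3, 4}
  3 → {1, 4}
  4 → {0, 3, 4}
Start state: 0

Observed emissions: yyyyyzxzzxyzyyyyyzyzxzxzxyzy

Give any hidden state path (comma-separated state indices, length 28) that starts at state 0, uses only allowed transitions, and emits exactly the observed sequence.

0,4,0,0,4,3,1,2,3,1,0,2,4,4,4,4,4,3,4,3,1,2,1,2,1,0,2,4

  0: obs=y cand={0,4} pick 0 [start]
  1: obs=y cand={0,4} pick 4 [0->4 ok]
  2: obs=y cand={0,4} pick 0 [4->0 ok]
  3: obs=y cand={0,4} pick 0 [0->0 ok]
  4: obs=y cand={0,4} pick 4 [0->4 ok]
  5: obs=z cand={2,3} pick 3 [4->3 ok]
  6: obs=x cand={1} pick 1 [3->1 ok]
  7: obs=z cand={2,3} pick 2 [1->2 ok]
  8: obs=z cand={2,3} pick 3 [2->3 ok]
  9: obs=x cand={1} pick 1 [3->1 ok]
  10: obs=y cand={0,4} pick 0 [1->0 ok]
  11: obs=z cand={2,3} pick 2 [0->2 ok]
  12: obs=y cand={0,4} pick 4 [2->4 ok]
  13: obs=y cand={0,4} pick 4 [4->4 ok]
  14: obs=y cand={0,4} pick 4 [4->4 ok]
  15: obs=y cand={0,4} pick 4 [4->4 ok]
  16: obs=y cand={0,4} pick 4 [4->4 ok]
  17: obs=z cand={2,3} pick 3 [4->3 ok]
  18: obs=y cand={0,4} pick 4 [3->4 ok]
  19: obs=z cand={2,3} pick 3 [4->3 ok]
  20: obs=x cand={1} pick 1 [3->1 ok]
  21: obs=z cand={2,3} pick 2 [1->2 ok]
  22: obs=x cand={1} pick 1 [2->1 ok]
  23: obs=z cand={2,3} pick 2 [1->2 ok]
  24: obs=x cand={1} pick 1 [2->1 ok]
  25: obs=y cand={0,4} pick 0 [1->0 ok]
  26: obs=z cand={2,3} pick 2 [0->2 ok]
  27: obs=y cand={0,4} pick 4 [2->4 ok]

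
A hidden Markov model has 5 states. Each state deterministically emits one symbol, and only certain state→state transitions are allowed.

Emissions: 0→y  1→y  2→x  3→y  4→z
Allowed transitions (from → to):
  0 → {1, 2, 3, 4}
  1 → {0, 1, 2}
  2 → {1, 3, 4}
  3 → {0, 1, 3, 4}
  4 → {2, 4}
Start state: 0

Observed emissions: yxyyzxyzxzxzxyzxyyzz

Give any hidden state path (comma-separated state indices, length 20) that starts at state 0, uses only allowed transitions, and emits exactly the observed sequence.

0,2,1,0,4,2,3,4,2,4,2,4,2,3,4,2,3,0,4,4

  0: obs=y cand={0,1,3} pick 0 [start]
  1: obs=x cand={2} pick 2 [0->2 ok]
  2: obs=y cand={0,1,3} pick 1 [2->1 ok]
  3: obs=y cand={0,1,3} pick 0 [1->0 ok]
  4: obs=z cand={4} pick 4 [0->4 ok]
  5: obs=x cand={2} pick 2 [4->2 ok]
  6: obs=y cand={0,1,3} pick 3 [2->3 ok]
  7: obs=z cand={4} pick 4 [3->4 ok]
  8: obs=x cand={2} pick 2 [4->2 ok]
  9: obs=z cand={4} pick 4 [2->4 ok]
  10: obs=x cand={2} pick 2 [4->2 ok]
  11: obs=z cand={4} pick 4 [2->4 ok]
  12: obs=x cand={2} pick 2 [4->2 ok]
  13: obs=y cand={0,1,3} pick 3 [2->3 ok]
  14: obs=z cand={4} pick 4 [3->4 ok]
  15: obs=x cand={2} pick 2 [4->2 ok]
  16: obs=y cand={0,1,3} pick 3 [2->3 ok]
  17: obs=y cand={0,1,3} pick 0 [3->0 ok]
  18: obs=z cand={4} pick 4 [0->4 ok]
  19: obs=z cand={4} pick 4 [4->4 ok]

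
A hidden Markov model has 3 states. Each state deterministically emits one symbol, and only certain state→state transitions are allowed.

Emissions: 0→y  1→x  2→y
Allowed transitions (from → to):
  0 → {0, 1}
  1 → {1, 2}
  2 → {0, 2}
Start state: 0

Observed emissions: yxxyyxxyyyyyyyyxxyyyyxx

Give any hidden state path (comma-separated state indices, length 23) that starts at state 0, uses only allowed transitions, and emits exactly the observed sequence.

0,1,1,2,0,1,1,2,2,2,2,2,2,2,0,1,1,2,0,0,0,1,1

  pos 0: y in {0,2}, choose 0; start
  pos 1: x in {1}, choose 1; 0->1 ok
  pos 2: x in {1}, choose 1; 1->1 ok
  pos 3: y in {0,2}, choose 2; 1->2 ok
  pos 4: y in {0,2}, choose 0; 2->0 ok
  pos 5: x in {1}, choose 1; 0->1 ok
  pos 6: x in {1}, choose 1; 1->1 ok
  pos 7: y in {0,2}, choose 2; 1->2 ok
  pos 8: y in {0,2}, choose 2; 2->2 ok
  pos 9: y in {0,2}, choose 2; 2->2 ok
  pos 10: y in {0,2}, choose 2; 2->2 ok
  pos 11: y in {0,2}, choose 2; 2->2 ok
  pos 12: y in {0,2}, choose 2; 2->2 ok
  pos 13: y in {0,2}, choose 2; 2->2 ok
  pos 14: y in {0,2}, choose 0; 2->0 ok
  pos 15: x in {1}, choose 1; 0->1 ok
  pos 16: x in {1}, choose 1; 1->1 ok
  pos 17: y in {0,2}, choose 2; 1->2 ok
  pos 18: y in {0,2}, choose 0; 2->0 ok
  pos 19: y in {0,2}, choose 0; 0->0 ok
  pos 20: y in {0,2}, choose 0; 0->0 ok
  pos 21: x in {1}, choose 1; 0->1 ok
  pos 22: x in {1}, choose 1; 1->1 ok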